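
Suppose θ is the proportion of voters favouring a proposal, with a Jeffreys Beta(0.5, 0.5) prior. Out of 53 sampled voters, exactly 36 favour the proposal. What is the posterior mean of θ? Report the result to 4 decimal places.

The binomial likelihood is conjugate to the Beta prior: with 36 successes and 17 failures, the posterior is Beta(0.5+36, 0.5+17) = Beta(36.5, 17.5).
E[θ | data] = 36.5/(36.5+17.5) = 0.6759.

Posterior mean ≈ 0.6759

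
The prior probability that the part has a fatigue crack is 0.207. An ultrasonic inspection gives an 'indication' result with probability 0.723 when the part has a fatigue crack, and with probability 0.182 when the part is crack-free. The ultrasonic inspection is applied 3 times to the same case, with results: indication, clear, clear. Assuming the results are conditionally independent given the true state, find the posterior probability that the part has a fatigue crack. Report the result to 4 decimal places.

Let H be the event that the part has a fatigue crack; start with P(H) = 0.207. P('indication'|H) = 0.723, P('indication'|¬H) = 0.182.
Update on result 1 ('indication'): P(H) ← 0.723·0.2070 / (0.723·0.2070 + 0.182·0.7930) = 0.14966/0.29399 = 0.5091.
Update on result 2 ('clear'): P(H) ← 0.277·0.5091 / (0.277·0.5091 + 0.818·0.4909) = 0.14101/0.54259 = 0.2599.
Update on result 3 ('clear'): P(H) ← 0.277·0.2599 / (0.277·0.2599 + 0.818·0.7401) = 0.071989/0.67740 = 0.1063.

Posterior P(H) ≈ 0.1063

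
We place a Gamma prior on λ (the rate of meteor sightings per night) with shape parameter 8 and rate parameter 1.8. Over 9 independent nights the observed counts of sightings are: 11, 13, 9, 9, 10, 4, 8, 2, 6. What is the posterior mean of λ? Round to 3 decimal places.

Total count ∑xᵢ = 72 over n = 9 nights.
Gamma is conjugate to the Poisson likelihood: posterior is Gamma(shape = 8+72 = 80, rate = 1.8+9 = 10.8).
E[λ | data] = 80/10.8 = 7.407.

Posterior mean ≈ 7.407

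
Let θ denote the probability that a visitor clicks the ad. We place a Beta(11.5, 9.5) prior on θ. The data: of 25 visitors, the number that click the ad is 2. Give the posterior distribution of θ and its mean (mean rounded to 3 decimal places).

The binomial likelihood is conjugate to the Beta prior: with 2 successes and 23 failures, the posterior is Beta(11.5+2, 9.5+23) = Beta(13.5, 32.5).
Posterior mean = α/(α+β) = 13.5/46 = 0.293.

Posterior: Beta(13.5, 32.5); mean ≈ 0.293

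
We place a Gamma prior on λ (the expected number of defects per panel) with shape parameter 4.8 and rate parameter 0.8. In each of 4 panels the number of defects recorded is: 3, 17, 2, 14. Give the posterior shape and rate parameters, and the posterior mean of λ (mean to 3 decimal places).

Posterior: Gamma(shape=40.8, rate=4.8); mean ≈ 8.500

Total count ∑xᵢ = 36 over n = 4 panels.
Gamma is conjugate to the Poisson likelihood: posterior is Gamma(shape = 4.8+36 = 40.8, rate = 0.8+4 = 4.8).
E[λ | data] = 40.8/4.8 = 8.500.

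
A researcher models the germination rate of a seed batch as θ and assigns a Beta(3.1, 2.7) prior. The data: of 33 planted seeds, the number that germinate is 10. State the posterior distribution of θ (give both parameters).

Posterior: Beta(13.1, 25.7)

Observing 10 successes and 23 failures updates Beta(3.1, 2.7) by adding the success and failure counts to the two shape parameters: α = 3.1+10 = 13.1, β = 2.7+23 = 25.7.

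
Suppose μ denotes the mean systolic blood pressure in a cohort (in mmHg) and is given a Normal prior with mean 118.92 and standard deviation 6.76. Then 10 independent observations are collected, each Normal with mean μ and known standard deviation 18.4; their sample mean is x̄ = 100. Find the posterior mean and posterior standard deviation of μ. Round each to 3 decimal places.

Prior precision 1/τ₀² = 1/6.76² = 0.0218830; data precision n/σ² = 10/18.4² = 0.0295369.
Posterior precision = 0.0218830 + 0.0295369 = 0.0514198, giving posterior SD = 1/√0.0514198 = 4.410.
Posterior mean = (0.0218830·118.92 + 0.0295369·100) / 0.0514198 = 108.052.

Posterior mean ≈ 108.052; posterior SD ≈ 4.410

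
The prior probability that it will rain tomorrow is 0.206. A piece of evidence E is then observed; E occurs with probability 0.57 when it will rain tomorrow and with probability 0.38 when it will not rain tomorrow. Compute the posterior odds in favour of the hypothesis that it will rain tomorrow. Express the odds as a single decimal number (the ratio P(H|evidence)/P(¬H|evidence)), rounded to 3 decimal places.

Posterior odds ≈ 0.389

Prior odds = 0.206/(1−0.206) = 0.25945.
Likelihood ratio for E = 0.57/0.38 = 1.5000.
Posterior odds = prior odds × LR = 0.38917.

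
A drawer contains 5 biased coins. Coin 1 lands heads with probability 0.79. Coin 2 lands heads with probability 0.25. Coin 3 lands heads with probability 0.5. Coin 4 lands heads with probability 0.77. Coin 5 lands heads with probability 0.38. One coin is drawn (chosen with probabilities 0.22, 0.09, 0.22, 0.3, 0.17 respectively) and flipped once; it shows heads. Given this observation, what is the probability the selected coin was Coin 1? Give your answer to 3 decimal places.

P(heads|C1) = 0.79; P(heads|C2) = 0.25; P(heads|C3) = 0.5; P(heads|C4) = 0.77; P(heads|C5) = 0.38.
Prior × likelihood for each source: 0.22·0.79=0.1738, 0.09·0.25=0.02250, 0.22·0.5=0.1100, 0.3·0.77=0.2310, 0.17·0.38=0.06460. Summing gives P(heads) = 0.60190.
P(Coin 1 | heads) = 0.1738 / 0.60190 = 0.289.

Posterior probability ≈ 0.289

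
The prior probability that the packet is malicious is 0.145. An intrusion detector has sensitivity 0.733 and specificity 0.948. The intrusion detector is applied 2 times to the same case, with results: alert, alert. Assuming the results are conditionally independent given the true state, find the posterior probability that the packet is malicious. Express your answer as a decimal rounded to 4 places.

With H the event that the packet is malicious, the joint likelihood of the observed sequence is P(data|H) = 0.733·0.733 = 0.53729 and P(data|¬H) = 0.052·0.052 = 0.0027040.
Bayes: P(H|data) = 0.145·0.53729 / (0.145·0.53729 + 0.855·0.0027040) = 0.077907/0.080219 = 0.9712.

Posterior P(H) ≈ 0.9712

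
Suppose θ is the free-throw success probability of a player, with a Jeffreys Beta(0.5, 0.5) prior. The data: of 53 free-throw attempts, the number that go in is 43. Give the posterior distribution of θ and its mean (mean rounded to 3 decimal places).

The binomial likelihood is conjugate to the Beta prior: with 43 successes and 10 failures, the posterior is Beta(0.5+43, 0.5+10) = Beta(43.5, 10.5).
E[θ | data] = 43.5/(43.5+10.5) = 0.806.

Posterior: Beta(43.5, 10.5); mean ≈ 0.806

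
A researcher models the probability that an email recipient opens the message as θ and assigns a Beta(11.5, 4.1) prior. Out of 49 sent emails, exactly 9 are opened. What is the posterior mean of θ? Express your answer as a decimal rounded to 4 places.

Posterior mean ≈ 0.3173

The binomial likelihood is conjugate to the Beta prior: with 9 successes and 40 failures, the posterior is Beta(11.5+9, 4.1+40) = Beta(20.5, 44.1).
Posterior mean = α/(α+β) = 20.5/64.6 = 0.3173.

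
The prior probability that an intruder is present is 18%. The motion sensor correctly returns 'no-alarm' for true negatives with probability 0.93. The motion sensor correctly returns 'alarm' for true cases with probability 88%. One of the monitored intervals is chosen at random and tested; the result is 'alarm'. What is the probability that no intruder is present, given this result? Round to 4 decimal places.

P(¬H | E) ≈ 0.2660

Write H for 'an intruder is present'. Prior odds H:¬H = 0.18/0.82 = 0.21951. For the 'alarm' outcome, the likelihood ratio is 0.88/0.07 = 12.571.
Posterior odds = 0.21951 × 12.571 = 2.7596, so P(H|E) = 2.7596/(1+2.7596) = 0.7340. Then P(¬H|E) = 1 − 0.7340 = 0.2660.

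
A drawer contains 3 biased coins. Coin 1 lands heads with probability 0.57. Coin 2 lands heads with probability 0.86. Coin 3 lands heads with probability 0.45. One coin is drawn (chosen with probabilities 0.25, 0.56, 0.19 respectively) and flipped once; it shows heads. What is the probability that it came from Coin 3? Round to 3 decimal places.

Tabulate prior·likelihood by source: [1] prior 0.25, lik 0.57, product 0.1425; [2] prior 0.56, lik 0.86, product 0.4816; [3] prior 0.19, lik 0.45, product 0.08550.
Normalizing constant = 0.70960; the posterior for Coin 3 is its product over the sum, 0.08550/0.70960 = 0.120.

Posterior probability ≈ 0.120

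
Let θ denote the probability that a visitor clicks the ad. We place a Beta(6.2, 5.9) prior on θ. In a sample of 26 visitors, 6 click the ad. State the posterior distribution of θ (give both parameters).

Observing 6 successes and 20 failures updates Beta(6.2, 5.9) by adding the success and failure counts to the two shape parameters: α = 6.2+6 = 12.2, β = 5.9+20 = 25.9.

Posterior: Beta(12.2, 25.9)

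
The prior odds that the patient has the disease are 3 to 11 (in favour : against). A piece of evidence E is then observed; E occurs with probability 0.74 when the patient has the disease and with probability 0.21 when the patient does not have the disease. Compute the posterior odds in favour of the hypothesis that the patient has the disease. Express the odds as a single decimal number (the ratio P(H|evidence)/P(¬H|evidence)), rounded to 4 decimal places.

Posterior odds ≈ 0.9610

Prior odds = 3/11 = 0.27273.
Likelihood ratio for E = 0.74/0.21 = 3.5238.
Posterior odds = prior odds × LR = 0.96104.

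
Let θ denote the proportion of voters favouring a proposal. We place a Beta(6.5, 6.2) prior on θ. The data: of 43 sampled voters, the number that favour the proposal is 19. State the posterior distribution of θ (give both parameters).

Posterior: Beta(25.5, 30.2)

Observing 19 successes and 24 failures updates Beta(6.5, 6.2) by adding the success and failure counts to the two shape parameters: α = 6.5+19 = 25.5, β = 6.2+24 = 30.2.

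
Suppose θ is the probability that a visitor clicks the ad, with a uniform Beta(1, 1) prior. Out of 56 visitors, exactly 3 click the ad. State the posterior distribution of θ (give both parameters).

Observing 3 successes and 53 failures updates Beta(1, 1) by adding the success and failure counts to the two shape parameters: α = 1+3 = 4, β = 1+53 = 54.

Posterior: Beta(4, 54)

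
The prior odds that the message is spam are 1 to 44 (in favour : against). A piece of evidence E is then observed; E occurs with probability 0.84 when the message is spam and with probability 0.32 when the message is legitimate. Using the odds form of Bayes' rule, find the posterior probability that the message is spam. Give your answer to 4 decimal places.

Posterior probability ≈ 0.0563

Prior odds = 1/44 = 0.022727. In log-odds, ln(0.022727) = -3.7842.
Add log likelihood ratio: ln(2.6250) = 0.96508.
Posterior log-odds = -2.8191, so posterior odds = exp(-2.8191) = 0.059659. Converting, P(H|E) = 0.059659/1.0597 = 0.0563.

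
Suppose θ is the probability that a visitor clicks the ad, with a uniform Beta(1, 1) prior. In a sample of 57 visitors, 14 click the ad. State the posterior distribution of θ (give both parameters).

Posterior: Beta(15, 44)

Observing 14 successes and 43 failures updates Beta(1, 1) by adding the success and failure counts to the two shape parameters: α = 1+14 = 15, β = 1+43 = 44.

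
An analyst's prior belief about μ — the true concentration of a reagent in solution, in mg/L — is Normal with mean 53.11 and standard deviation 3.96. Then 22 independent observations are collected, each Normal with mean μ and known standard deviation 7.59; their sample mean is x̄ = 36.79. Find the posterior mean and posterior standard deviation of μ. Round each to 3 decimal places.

Prior precision 1/τ₀² = 1/3.96² = 0.0637690; data precision n/σ² = 22/7.59² = 0.381891.
Posterior precision = 0.0637690 + 0.381891 = 0.445660, giving posterior SD = 1/√0.445660 = 1.498.
Posterior mean = (0.0637690·53.11 + 0.381891·36.79) / 0.445660 = 39.125.

Posterior mean ≈ 39.125; posterior SD ≈ 1.498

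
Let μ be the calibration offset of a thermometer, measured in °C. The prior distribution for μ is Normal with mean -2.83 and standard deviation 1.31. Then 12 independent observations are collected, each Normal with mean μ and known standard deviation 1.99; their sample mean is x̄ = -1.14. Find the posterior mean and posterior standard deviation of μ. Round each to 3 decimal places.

Prior precision 1/τ₀² = 1/1.31² = 0.582717; data precision n/σ² = 12/1.99² = 3.03023.
Posterior precision = 0.582717 + 3.03023 = 3.61294, giving posterior SD = 1/√3.61294 = 0.526.
Posterior mean = (0.582717·-2.83 + 3.03023·-1.14) / 3.61294 = -1.413.

Posterior mean ≈ -1.413; posterior SD ≈ 0.526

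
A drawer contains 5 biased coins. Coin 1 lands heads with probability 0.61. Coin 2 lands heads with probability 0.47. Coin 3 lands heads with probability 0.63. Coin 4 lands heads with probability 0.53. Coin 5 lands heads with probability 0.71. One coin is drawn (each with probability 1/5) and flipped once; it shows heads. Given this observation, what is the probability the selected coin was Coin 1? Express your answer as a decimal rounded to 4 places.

Posterior probability ≈ 0.2068

Tabulate prior·likelihood by source: [1] prior 0.2, lik 0.61, product 0.1220; [2] prior 0.2, lik 0.47, product 0.09400; [3] prior 0.2, lik 0.63, product 0.1260; [4] prior 0.2, lik 0.53, product 0.1060; [5] prior 0.2, lik 0.71, product 0.1420.
Normalizing constant = 0.59000; the posterior for Coin 1 is its product over the sum, 0.1220/0.59000 = 0.2068.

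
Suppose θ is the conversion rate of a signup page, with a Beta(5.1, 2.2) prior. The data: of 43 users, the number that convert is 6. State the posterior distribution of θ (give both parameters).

Posterior: Beta(11.1, 39.2)

The binomial likelihood is conjugate to the Beta prior: with 6 successes and 37 failures, the posterior is Beta(5.1+6, 2.2+37) = Beta(11.1, 39.2).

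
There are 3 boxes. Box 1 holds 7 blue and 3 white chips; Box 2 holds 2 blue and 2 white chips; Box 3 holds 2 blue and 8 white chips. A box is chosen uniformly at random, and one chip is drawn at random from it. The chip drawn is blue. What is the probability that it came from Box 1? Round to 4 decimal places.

Tabulate prior·likelihood by source: [1] prior 0.333333, lik 0.7, product 0.2333; [2] prior 0.333333, lik 0.5, product 0.1667; [3] prior 0.333333, lik 0.2, product 0.06667.
Normalizing constant = 0.46667; the posterior for Box 1 is its product over the sum, 0.2333/0.46667 = 0.5000.

Posterior probability ≈ 0.5000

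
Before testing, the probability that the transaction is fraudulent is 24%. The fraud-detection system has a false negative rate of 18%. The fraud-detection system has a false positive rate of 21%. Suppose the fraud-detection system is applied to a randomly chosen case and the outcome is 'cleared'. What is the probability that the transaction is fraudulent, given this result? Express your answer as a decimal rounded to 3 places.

Write H for 'the transaction is fraudulent'. Prior odds H:¬H = 0.24/0.76 = 0.31579. For the 'cleared' outcome, the likelihood ratio is 0.18/0.79 = 0.22785.
Posterior odds = 0.31579 × 0.22785 = 0.071952, so P(H|E) = 0.071952/(1+0.071952) = 0.067.

P(H | E) ≈ 0.067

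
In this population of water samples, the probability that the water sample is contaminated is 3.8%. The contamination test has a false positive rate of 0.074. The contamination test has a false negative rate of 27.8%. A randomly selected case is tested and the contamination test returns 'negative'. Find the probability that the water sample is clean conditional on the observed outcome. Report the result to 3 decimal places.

Write H for 'the water sample is contaminated'. Prior odds H:¬H = 0.038/0.962 = 0.039501. For the 'negative' outcome, the likelihood ratio is 0.278/0.926 = 0.30022.
Posterior odds = 0.039501 × 0.30022 = 0.011859, so P(H|E) = 0.011859/(1+0.011859) = 0.012. Then P(¬H|E) = 1 − 0.012 = 0.988.

P(¬H | E) ≈ 0.988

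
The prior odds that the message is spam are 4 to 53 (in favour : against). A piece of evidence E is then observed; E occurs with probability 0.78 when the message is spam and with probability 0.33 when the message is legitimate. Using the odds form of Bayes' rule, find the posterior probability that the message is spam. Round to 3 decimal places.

Posterior probability ≈ 0.151

Prior odds = 4/53 = 0.075472. In log-odds, ln(0.075472) = -2.5840.
Add log likelihood ratio: ln(2.3636) = 0.86020.
Posterior log-odds = -1.7238, so posterior odds = exp(-1.7238) = 0.17839. Converting, P(H|E) = 0.17839/1.1784 = 0.151.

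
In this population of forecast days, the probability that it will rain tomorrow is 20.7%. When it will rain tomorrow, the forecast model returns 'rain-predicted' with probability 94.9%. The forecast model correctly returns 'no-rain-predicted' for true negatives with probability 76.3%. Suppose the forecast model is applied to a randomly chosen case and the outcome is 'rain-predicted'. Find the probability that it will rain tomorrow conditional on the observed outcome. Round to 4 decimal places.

P(H | E) ≈ 0.5111

Let H be the event that it will rain tomorrow. P(H) = 0.207, so P(¬H) = 0.793. With E the 'rain-predicted' result, P(E|H) = 0.949 and P(E|¬H) = 0.237.
P(E) = 0.949·0.207 + 0.237·0.793 = 0.19644 + 0.18794 = 0.38438.
By Bayes' theorem, P(H|E) = 0.19644 / 0.38438 = 0.5111.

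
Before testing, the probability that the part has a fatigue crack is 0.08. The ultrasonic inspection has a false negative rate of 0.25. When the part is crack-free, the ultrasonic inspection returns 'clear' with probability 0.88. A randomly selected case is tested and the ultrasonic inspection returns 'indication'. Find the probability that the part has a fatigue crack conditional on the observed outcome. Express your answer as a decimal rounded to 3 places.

P(H | E) ≈ 0.352

Write H for 'the part has a fatigue crack'. Prior odds H:¬H = 0.08/0.92 = 0.086957. For the 'indication' outcome, the likelihood ratio is 0.75/0.12 = 6.2500.
Posterior odds = 0.086957 × 6.2500 = 0.54348, so P(H|E) = 0.54348/(1+0.54348) = 0.352.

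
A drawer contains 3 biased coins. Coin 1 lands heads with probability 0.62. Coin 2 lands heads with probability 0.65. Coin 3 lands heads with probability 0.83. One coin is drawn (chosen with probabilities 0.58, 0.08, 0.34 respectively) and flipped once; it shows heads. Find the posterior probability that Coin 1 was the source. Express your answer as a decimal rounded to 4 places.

Posterior probability ≈ 0.5183

Tabulate prior·likelihood by source: [1] prior 0.58, lik 0.62, product 0.3596; [2] prior 0.08, lik 0.65, product 0.05200; [3] prior 0.34, lik 0.83, product 0.2822.
Normalizing constant = 0.69380; the posterior for Coin 1 is its product over the sum, 0.3596/0.69380 = 0.5183.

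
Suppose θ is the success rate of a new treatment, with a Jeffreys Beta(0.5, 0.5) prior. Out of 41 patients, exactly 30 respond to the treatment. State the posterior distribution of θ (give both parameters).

Observing 30 successes and 11 failures updates Beta(0.5, 0.5) by adding the success and failure counts to the two shape parameters: α = 0.5+30 = 30.5, β = 0.5+11 = 11.5.

Posterior: Beta(30.5, 11.5)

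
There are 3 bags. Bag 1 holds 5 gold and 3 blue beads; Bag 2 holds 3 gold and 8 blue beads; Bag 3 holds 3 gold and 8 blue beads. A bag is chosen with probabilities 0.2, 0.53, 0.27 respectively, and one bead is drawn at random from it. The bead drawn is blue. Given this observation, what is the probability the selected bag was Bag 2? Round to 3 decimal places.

P(blue|Bag 1) = 0.375; P(blue|Bag 2) = 0.7273; P(blue|Bag 3) = 0.7273.
Prior × likelihood for each source: 0.2·0.375=0.07500, 0.53·0.7273=0.3855, 0.27·0.7273=0.1964. Summing gives P(blue) = 0.65682.
P(Bag 2 | blue) = 0.3855 / 0.65682 = 0.587.

Posterior probability ≈ 0.587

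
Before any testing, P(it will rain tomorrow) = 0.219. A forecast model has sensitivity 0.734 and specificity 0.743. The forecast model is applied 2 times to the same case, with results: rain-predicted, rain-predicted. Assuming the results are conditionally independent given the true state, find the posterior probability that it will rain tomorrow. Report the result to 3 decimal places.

Posterior P(H) ≈ 0.696

Let H be the event that it will rain tomorrow; start with P(H) = 0.219. P('rain-predicted'|H) = 0.734, P('rain-predicted'|¬H) = 0.257.
Update on result 1 ('rain-predicted'): P(H) ← 0.734·0.2190 / (0.734·0.2190 + 0.257·0.7810) = 0.16075/0.36146 = 0.4447.
Update on result 2 ('rain-predicted'): P(H) ← 0.734·0.4447 / (0.734·0.4447 + 0.257·0.5553) = 0.32642/0.46913 = 0.6958.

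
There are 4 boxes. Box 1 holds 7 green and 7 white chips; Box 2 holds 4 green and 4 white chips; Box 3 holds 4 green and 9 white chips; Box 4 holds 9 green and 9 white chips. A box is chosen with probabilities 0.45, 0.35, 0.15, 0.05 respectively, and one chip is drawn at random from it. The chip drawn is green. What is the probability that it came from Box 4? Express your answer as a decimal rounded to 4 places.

Posterior probability ≈ 0.0531

P(green|Box 1) = 0.5; P(green|Box 2) = 0.5; P(green|Box 3) = 0.3077; P(green|Box 4) = 0.5.
Prior × likelihood for each source: 0.45·0.5=0.2250, 0.35·0.5=0.1750, 0.15·0.3077=0.04615, 0.05·0.5=0.02500. Summing gives P(green) = 0.47115.
P(Box 4 | green) = 0.02500 / 0.47115 = 0.0531.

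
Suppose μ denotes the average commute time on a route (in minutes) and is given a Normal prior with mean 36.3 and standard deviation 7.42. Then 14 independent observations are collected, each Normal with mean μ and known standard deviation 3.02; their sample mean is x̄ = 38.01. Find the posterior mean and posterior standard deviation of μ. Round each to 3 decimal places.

With known σ, the Normal prior is conjugate. Weight on the data is w = (n/σ²)/(n/σ² + 1/τ₀²) = 1.53502/(1.53502+0.0181632) = 0.98831.
Posterior mean = w·x̄ + (1−w)·μ₀ = 0.98831·38.01 + 0.011694·36.3 = 37.990. Posterior variance = 1/(1.53502+0.0181632) = 0.643839, so SD = 0.802.

Posterior mean ≈ 37.990; posterior SD ≈ 0.802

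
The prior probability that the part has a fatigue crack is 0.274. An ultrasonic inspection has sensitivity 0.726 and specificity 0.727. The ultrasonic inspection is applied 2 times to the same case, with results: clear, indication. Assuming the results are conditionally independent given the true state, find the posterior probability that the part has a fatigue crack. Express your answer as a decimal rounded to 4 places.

Posterior P(H) ≈ 0.2745

Let H be the event that the part has a fatigue crack; start with P(H) = 0.274. P('indication'|H) = 0.726, P('indication'|¬H) = 0.273.
Update on result 1 ('clear'): P(H) ← 0.274·0.2740 / (0.274·0.2740 + 0.727·0.7260) = 0.075076/0.60288 = 0.1245.
Update on result 2 ('indication'): P(H) ← 0.726·0.1245 / (0.726·0.1245 + 0.273·0.8755) = 0.090408/0.32941 = 0.2745.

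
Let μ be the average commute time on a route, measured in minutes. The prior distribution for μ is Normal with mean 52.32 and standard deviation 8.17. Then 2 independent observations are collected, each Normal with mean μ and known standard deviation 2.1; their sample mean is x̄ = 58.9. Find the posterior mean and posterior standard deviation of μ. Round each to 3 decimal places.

With known σ, the Normal prior is conjugate. Weight on the data is w = (n/σ²)/(n/σ² + 1/τ₀²) = 0.453515/(0.453515+0.0149815) = 0.96802.
Posterior mean = w·x̄ + (1−w)·μ₀ = 0.96802·58.9 + 0.031978·52.32 = 58.690. Posterior variance = 1/(0.453515+0.0149815) = 2.13449, so SD = 1.461.

Posterior mean ≈ 58.690; posterior SD ≈ 1.461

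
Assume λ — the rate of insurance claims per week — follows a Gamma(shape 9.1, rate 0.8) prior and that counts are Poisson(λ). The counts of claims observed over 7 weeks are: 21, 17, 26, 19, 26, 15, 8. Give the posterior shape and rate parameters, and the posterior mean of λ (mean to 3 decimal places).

The Poisson likelihood adds the total count to the shape and the number of exposure periods to the rate. Here ∑xᵢ = 132 and n = 7, so shape 9.1→141.1 and rate 0.8→7.8.
Posterior mean = shape/rate = 141.1/7.8 = 18.090.

Posterior: Gamma(shape=141.1, rate=7.8); mean ≈ 18.090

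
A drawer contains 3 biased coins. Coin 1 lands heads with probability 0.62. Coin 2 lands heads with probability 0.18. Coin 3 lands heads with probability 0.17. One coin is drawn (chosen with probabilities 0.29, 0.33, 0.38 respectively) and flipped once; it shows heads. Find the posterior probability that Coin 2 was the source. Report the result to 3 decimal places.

Posterior probability ≈ 0.196

Tabulate prior·likelihood by source: [1] prior 0.29, lik 0.62, product 0.1798; [2] prior 0.33, lik 0.18, product 0.05940; [3] prior 0.38, lik 0.17, product 0.06460.
Normalizing constant = 0.30380; the posterior for Coin 2 is its product over the sum, 0.05940/0.30380 = 0.196.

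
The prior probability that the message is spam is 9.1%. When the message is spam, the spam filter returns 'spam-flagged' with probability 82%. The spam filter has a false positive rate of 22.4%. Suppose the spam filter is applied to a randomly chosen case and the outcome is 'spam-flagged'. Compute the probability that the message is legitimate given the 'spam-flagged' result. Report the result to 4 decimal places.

P(¬H | E) ≈ 0.7318

Let H be the event that the message is spam. P(H) = 0.091, so P(¬H) = 0.909. With E the 'spam-flagged' result, P(E|H) = 0.82 and P(E|¬H) = 0.224.
P(E) = 0.82·0.091 + 0.224·0.909 = 0.074620 + 0.20362 = 0.27824.
By Bayes' theorem, P(H|E) = 0.074620 / 0.27824 = 0.2682. Hence P(¬H|E) = 1 − 0.2682 = 0.7318.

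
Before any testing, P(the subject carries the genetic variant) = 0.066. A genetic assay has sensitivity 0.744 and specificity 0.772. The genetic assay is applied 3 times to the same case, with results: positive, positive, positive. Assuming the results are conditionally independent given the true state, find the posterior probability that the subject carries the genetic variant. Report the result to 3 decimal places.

With H the event that the subject carries the genetic variant, the joint likelihood of the observed sequence is P(data|H) = 0.744·0.744·0.744 = 0.41183 and P(data|¬H) = 0.228·0.228·0.228 = 0.011852.
Bayes: P(H|data) = 0.066·0.41183 / (0.066·0.41183 + 0.934·0.011852) = 0.027181/0.038251 = 0.7106.

Posterior P(H) ≈ 0.711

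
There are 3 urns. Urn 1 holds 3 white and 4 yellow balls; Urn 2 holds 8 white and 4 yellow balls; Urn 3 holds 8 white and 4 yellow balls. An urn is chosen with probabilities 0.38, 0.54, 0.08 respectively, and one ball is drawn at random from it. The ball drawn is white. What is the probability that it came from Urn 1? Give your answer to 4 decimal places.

Posterior probability ≈ 0.2826

Tabulate prior·likelihood by source: [1] prior 0.38, lik 0.4286, product 0.1629; [2] prior 0.54, lik 0.6667, product 0.3600; [3] prior 0.08, lik 0.6667, product 0.05333.
Normalizing constant = 0.57619; the posterior for Urn 1 is its product over the sum, 0.1629/0.57619 = 0.2826.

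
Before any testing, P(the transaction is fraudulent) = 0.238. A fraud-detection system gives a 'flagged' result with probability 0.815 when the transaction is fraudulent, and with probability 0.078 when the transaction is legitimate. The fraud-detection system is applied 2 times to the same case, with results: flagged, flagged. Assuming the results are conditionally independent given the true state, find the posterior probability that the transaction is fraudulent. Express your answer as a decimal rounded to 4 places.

With H the event that the transaction is fraudulent, the joint likelihood of the observed sequence is P(data|H) = 0.815·0.815 = 0.66422 and P(data|¬H) = 0.078·0.078 = 0.0060840.
Bayes: P(H|data) = 0.238·0.66422 / (0.238·0.66422 + 0.762·0.0060840) = 0.15809/0.16272 = 0.9715.

Posterior P(H) ≈ 0.9715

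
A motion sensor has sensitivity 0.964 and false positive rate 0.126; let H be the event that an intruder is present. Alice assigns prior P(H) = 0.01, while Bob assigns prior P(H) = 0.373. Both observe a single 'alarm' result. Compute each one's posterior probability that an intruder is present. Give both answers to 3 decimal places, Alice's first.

Alice: 0.072; Bob: 0.820

P('+'|H) = 0.964, P('+'|¬H) = 0.126.
Alice: numerator 0.964·0.01 = 0.0096400; evidence = 0.0096400+0.126·0.99 = 0.13438; posterior = 0.072.
Bob: numerator 0.964·0.373 = 0.35957; evidence = 0.35957+0.126·0.627 = 0.43857; posterior = 0.820.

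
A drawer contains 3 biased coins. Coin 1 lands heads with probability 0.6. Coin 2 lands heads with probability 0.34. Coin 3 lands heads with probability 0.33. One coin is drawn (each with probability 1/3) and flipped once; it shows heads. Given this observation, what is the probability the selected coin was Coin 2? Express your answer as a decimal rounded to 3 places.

Posterior probability ≈ 0.268

P(heads|C1) = 0.6; P(heads|C2) = 0.34; P(heads|C3) = 0.33.
Prior × likelihood for each source: 0.333333·0.6=0.2000, 0.333333·0.34=0.1133, 0.333333·0.33=0.1100. Summing gives P(heads) = 0.42333.
P(Coin 2 | heads) = 0.1133 / 0.42333 = 0.268.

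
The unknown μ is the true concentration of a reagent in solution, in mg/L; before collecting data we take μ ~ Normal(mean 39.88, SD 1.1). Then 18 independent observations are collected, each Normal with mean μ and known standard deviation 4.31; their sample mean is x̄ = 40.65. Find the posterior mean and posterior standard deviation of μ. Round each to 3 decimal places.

With known σ, the Normal prior is conjugate. Weight on the data is w = (n/σ²)/(n/σ² + 1/τ₀²) = 0.968987/(0.968987+0.826446) = 0.53970.
Posterior mean = w·x̄ + (1−w)·μ₀ = 0.53970·40.65 + 0.46030·39.88 = 40.296. Posterior variance = 1/(0.968987+0.826446) = 0.556969, so SD = 0.746.

Posterior mean ≈ 40.296; posterior SD ≈ 0.746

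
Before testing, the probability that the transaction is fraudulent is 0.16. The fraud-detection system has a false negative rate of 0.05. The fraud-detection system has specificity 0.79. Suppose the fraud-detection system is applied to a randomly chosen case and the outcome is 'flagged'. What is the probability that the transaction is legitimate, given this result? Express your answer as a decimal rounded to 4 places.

Write H for 'the transaction is fraudulent'. Prior odds H:¬H = 0.16/0.84 = 0.19048. For the 'flagged' outcome, the likelihood ratio is 0.95/0.21 = 4.5238.
Posterior odds = 0.19048 × 4.5238 = 0.86168, so P(H|E) = 0.86168/(1+0.86168) = 0.4629. Then P(¬H|E) = 1 − 0.4629 = 0.5371.

P(¬H | E) ≈ 0.5371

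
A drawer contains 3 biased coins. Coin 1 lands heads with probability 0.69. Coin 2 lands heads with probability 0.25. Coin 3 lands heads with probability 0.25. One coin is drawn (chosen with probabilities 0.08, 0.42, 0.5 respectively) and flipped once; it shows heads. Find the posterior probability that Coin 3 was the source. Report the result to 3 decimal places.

Posterior probability ≈ 0.438

P(heads|C1) = 0.69; P(heads|C2) = 0.25; P(heads|C3) = 0.25.
Prior × likelihood for each source: 0.08·0.69=0.05520, 0.42·0.25=0.1050, 0.5·0.25=0.1250. Summing gives P(heads) = 0.28520.
P(Coin 3 | heads) = 0.1250 / 0.28520 = 0.438.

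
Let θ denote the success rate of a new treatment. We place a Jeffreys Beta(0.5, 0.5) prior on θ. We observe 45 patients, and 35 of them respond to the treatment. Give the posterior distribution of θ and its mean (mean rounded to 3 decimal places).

Posterior: Beta(35.5, 10.5); mean ≈ 0.772

The binomial likelihood is conjugate to the Beta prior: with 35 successes and 10 failures, the posterior is Beta(0.5+35, 0.5+10) = Beta(35.5, 10.5).
E[θ | data] = 35.5/(35.5+10.5) = 0.772.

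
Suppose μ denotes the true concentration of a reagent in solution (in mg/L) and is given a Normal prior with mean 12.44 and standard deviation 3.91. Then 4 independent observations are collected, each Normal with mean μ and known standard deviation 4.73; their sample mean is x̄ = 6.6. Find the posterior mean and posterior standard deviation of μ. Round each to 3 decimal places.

Posterior mean ≈ 8.164; posterior SD ≈ 2.024

With known σ, the Normal prior is conjugate. Weight on the data is w = (n/σ²)/(n/σ² + 1/τ₀²) = 0.178788/(0.178788+0.0654104) = 0.73214.
Posterior mean = w·x̄ + (1−w)·μ₀ = 0.73214·6.6 + 0.26786·12.44 = 8.164. Posterior variance = 1/(0.178788+0.0654104) = 4.09504, so SD = 2.024.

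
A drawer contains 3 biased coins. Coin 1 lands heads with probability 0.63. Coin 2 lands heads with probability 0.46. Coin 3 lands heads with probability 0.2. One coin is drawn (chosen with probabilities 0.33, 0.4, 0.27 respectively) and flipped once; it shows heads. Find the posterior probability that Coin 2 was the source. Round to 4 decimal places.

P(heads|C1) = 0.63; P(heads|C2) = 0.46; P(heads|C3) = 0.2.
Prior × likelihood for each source: 0.33·0.63=0.2079, 0.4·0.46=0.1840, 0.27·0.2=0.05400. Summing gives P(heads) = 0.44590.
P(Coin 2 | heads) = 0.1840 / 0.44590 = 0.4126.

Posterior probability ≈ 0.4126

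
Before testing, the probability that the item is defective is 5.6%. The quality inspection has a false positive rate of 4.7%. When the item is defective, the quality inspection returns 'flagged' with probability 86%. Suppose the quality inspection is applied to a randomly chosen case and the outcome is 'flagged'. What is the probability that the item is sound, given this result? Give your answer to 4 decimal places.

P(¬H | E) ≈ 0.4795

Write H for 'the item is defective'. Prior odds H:¬H = 0.056/0.944 = 0.059322. For the 'flagged' outcome, the likelihood ratio is 0.86/0.047 = 18.298.
Posterior odds = 0.059322 × 18.298 = 1.0855, so P(H|E) = 1.0855/(1+1.0855) = 0.5205. Then P(¬H|E) = 1 − 0.5205 = 0.4795.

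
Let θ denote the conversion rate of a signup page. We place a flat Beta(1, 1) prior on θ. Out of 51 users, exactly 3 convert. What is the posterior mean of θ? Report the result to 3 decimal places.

Posterior mean ≈ 0.075

The binomial likelihood is conjugate to the Beta prior: with 3 successes and 48 failures, the posterior is Beta(1+3, 1+48) = Beta(4, 49).
E[θ | data] = 4/(4+49) = 0.075.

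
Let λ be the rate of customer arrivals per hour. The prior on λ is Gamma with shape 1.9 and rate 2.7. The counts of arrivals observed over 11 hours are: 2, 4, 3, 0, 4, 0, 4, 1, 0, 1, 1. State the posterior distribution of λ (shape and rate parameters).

Total count ∑xᵢ = 20 over n = 11 hours.
Gamma is conjugate to the Poisson likelihood: posterior is Gamma(shape = 1.9+20 = 21.9, rate = 2.7+11 = 13.7).

Posterior: Gamma(shape=21.9, rate=13.7)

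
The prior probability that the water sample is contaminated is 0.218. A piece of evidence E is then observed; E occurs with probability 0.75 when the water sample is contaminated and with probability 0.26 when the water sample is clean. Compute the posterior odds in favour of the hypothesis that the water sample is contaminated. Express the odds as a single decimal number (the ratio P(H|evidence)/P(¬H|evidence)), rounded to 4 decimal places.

Prior odds = 0.218/(1−0.218) = 0.27877. In log-odds, ln(0.27877) = -1.2774.
Add log likelihood ratio: ln(2.8846) = 1.0594.
Posterior log-odds = -0.21797, so posterior odds = exp(-0.21797) = 0.80415.

Posterior odds ≈ 0.8042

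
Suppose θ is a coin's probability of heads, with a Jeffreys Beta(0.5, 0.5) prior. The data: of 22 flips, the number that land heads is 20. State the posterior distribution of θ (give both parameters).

Posterior: Beta(20.5, 2.5)

Observing 20 successes and 2 failures updates Beta(0.5, 0.5) by adding the success and failure counts to the two shape parameters: α = 0.5+20 = 20.5, β = 0.5+2 = 2.5.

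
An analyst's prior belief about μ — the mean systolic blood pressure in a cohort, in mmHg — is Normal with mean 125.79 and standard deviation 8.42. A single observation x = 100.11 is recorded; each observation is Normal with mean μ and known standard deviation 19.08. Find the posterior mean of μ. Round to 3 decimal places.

Posterior mean ≈ 121.604

With known σ, the Normal prior is conjugate. Weight on the data is w = (n/σ²)/(n/σ² + 1/τ₀²) = 0.00274690/(0.00274690+0.0141051) = 0.16300.
Posterior mean = w·x̄ + (1−w)·μ₀ = 0.16300·100.11 + 0.83700·125.79 = 121.604.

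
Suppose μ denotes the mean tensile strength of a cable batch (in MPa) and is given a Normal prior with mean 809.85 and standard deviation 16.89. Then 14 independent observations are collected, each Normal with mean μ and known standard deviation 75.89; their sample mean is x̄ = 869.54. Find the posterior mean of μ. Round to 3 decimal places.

With known σ, the Normal prior is conjugate. Weight on the data is w = (n/σ²)/(n/σ² + 1/τ₀²) = 0.00243085/(0.00243085+0.00350543) = 0.40949.
Posterior mean = w·x̄ + (1−w)·μ₀ = 0.40949·869.54 + 0.59051·809.85 = 834.293.

Posterior mean ≈ 834.293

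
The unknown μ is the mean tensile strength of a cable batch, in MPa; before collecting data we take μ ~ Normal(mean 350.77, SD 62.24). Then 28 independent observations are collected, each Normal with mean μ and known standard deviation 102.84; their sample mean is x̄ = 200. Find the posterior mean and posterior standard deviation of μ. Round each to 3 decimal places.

Posterior mean ≈ 213.395; posterior SD ≈ 18.552

Prior precision 1/τ₀² = 1/62.24² = 0.00025814; data precision n/σ² = 28/102.84² = 0.00264749.
Posterior precision = 0.00025814 + 0.00264749 = 0.00290563, giving posterior SD = 1/√0.00290563 = 18.552.
Posterior mean = (0.00025814·350.77 + 0.00264749·200) / 0.00290563 = 213.395.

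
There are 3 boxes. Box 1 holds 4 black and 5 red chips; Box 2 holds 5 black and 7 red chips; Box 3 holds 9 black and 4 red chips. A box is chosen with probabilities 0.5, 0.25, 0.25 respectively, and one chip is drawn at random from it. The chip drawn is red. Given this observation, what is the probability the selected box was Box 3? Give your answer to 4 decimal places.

Posterior probability ≈ 0.1537

Tabulate prior·likelihood by source: [1] prior 0.5, lik 0.5556, product 0.2778; [2] prior 0.25, lik 0.5833, product 0.1458; [3] prior 0.25, lik 0.3077, product 0.07692.
Normalizing constant = 0.50053; the posterior for Box 3 is its product over the sum, 0.07692/0.50053 = 0.1537.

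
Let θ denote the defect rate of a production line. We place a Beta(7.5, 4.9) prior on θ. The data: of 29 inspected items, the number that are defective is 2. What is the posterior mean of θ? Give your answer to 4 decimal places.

Posterior mean ≈ 0.2295

Observing 2 successes and 27 failures updates Beta(7.5, 4.9) by adding the success and failure counts to the two shape parameters: α = 7.5+2 = 9.5, β = 4.9+27 = 31.9.
E[θ | data] = 9.5/(9.5+31.9) = 0.2295.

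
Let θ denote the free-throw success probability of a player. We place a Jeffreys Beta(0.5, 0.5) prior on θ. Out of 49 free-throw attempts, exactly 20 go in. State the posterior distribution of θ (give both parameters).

Posterior: Beta(20.5, 29.5)

The binomial likelihood is conjugate to the Beta prior: with 20 successes and 29 failures, the posterior is Beta(0.5+20, 0.5+29) = Beta(20.5, 29.5).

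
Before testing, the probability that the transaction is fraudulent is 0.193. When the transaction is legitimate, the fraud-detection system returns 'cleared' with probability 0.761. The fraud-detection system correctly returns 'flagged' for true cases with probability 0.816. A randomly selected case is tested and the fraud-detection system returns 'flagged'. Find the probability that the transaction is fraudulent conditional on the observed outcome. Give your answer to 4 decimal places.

P(H | E) ≈ 0.4495

Write H for 'the transaction is fraudulent'. Prior odds H:¬H = 0.193/0.807 = 0.23916. For the 'flagged' outcome, the likelihood ratio is 0.816/0.239 = 3.4142.
Posterior odds = 0.23916 × 3.4142 = 0.81654, so P(H|E) = 0.81654/(1+0.81654) = 0.4495.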